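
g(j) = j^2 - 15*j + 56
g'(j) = 2*j - 15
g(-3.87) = 129.03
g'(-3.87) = -22.74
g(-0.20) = 59.04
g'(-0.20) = -15.40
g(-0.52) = 64.07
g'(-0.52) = -16.04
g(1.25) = 38.81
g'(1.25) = -12.50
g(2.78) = 22.03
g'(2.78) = -9.44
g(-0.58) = 65.04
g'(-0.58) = -16.16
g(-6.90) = 207.11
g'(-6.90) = -28.80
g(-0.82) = 68.97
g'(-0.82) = -16.64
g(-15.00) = 506.00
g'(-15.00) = -45.00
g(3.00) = 20.00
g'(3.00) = -9.00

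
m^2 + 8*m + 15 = (m + 3)*(m + 5)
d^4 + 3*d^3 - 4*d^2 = d^2*(d - 1)*(d + 4)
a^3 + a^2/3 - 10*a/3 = a*(a - 5/3)*(a + 2)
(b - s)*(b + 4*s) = b^2 + 3*b*s - 4*s^2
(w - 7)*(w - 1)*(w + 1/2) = w^3 - 15*w^2/2 + 3*w + 7/2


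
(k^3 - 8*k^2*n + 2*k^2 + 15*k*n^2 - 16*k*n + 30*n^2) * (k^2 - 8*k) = k^5 - 8*k^4*n - 6*k^4 + 15*k^3*n^2 + 48*k^3*n - 16*k^3 - 90*k^2*n^2 + 128*k^2*n - 240*k*n^2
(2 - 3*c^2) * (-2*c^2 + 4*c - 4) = 6*c^4 - 12*c^3 + 8*c^2 + 8*c - 8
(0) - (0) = 0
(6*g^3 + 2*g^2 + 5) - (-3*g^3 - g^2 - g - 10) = 9*g^3 + 3*g^2 + g + 15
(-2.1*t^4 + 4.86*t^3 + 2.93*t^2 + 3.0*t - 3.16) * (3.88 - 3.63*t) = 7.623*t^5 - 25.7898*t^4 + 8.2209*t^3 + 0.478400000000001*t^2 + 23.1108*t - 12.2608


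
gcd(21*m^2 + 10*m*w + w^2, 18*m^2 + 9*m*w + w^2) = 3*m + w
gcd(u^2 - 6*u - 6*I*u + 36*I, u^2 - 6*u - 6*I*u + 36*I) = u^2 + u*(-6 - 6*I) + 36*I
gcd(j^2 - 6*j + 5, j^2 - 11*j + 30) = j - 5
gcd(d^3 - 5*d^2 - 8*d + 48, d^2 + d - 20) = d - 4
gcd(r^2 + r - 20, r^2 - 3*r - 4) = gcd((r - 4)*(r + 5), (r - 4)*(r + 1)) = r - 4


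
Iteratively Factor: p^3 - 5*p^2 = (p)*(p^2 - 5*p) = p*(p - 5)*(p)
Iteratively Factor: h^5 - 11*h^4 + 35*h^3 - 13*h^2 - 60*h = (h - 4)*(h^4 - 7*h^3 + 7*h^2 + 15*h) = (h - 4)*(h - 3)*(h^3 - 4*h^2 - 5*h) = h*(h - 4)*(h - 3)*(h^2 - 4*h - 5) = h*(h - 5)*(h - 4)*(h - 3)*(h + 1)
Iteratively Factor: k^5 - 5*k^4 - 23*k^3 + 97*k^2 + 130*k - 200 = (k + 4)*(k^4 - 9*k^3 + 13*k^2 + 45*k - 50) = (k - 5)*(k + 4)*(k^3 - 4*k^2 - 7*k + 10) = (k - 5)*(k - 1)*(k + 4)*(k^2 - 3*k - 10) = (k - 5)^2*(k - 1)*(k + 4)*(k + 2)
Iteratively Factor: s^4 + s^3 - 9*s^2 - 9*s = (s - 3)*(s^3 + 4*s^2 + 3*s) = (s - 3)*(s + 3)*(s^2 + s) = (s - 3)*(s + 1)*(s + 3)*(s)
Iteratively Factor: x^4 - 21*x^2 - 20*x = (x)*(x^3 - 21*x - 20) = x*(x + 4)*(x^2 - 4*x - 5) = x*(x - 5)*(x + 4)*(x + 1)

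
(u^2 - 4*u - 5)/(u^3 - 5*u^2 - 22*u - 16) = (u - 5)/(u^2 - 6*u - 16)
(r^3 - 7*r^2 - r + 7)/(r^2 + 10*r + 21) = (r^3 - 7*r^2 - r + 7)/(r^2 + 10*r + 21)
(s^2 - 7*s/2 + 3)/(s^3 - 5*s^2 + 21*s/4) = 2*(s - 2)/(s*(2*s - 7))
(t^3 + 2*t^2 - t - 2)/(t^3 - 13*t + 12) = (t^2 + 3*t + 2)/(t^2 + t - 12)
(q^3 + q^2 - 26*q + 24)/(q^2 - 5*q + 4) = q + 6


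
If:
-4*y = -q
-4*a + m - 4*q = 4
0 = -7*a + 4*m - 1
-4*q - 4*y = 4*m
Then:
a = 59/67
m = 120/67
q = -96/67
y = -24/67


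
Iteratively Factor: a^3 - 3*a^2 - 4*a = (a + 1)*(a^2 - 4*a) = a*(a + 1)*(a - 4)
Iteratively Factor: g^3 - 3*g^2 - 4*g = (g + 1)*(g^2 - 4*g) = g*(g + 1)*(g - 4)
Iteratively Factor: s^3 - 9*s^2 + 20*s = (s - 5)*(s^2 - 4*s) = s*(s - 5)*(s - 4)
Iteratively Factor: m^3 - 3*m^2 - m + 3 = (m - 1)*(m^2 - 2*m - 3) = (m - 1)*(m + 1)*(m - 3)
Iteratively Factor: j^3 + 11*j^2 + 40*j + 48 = (j + 4)*(j^2 + 7*j + 12) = (j + 3)*(j + 4)*(j + 4)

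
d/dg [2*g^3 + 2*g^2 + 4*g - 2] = 6*g^2 + 4*g + 4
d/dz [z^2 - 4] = 2*z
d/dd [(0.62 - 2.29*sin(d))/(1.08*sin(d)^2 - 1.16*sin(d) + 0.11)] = (2.4732*sin(d)^2 - 1.3392*sin(d) + 0.4673)*cos(d)/(1.1664*sin(d)^4 - 2.5056*sin(d)^3 + 1.5832*sin(d)^2 - 0.2552*sin(d) + 0.0121)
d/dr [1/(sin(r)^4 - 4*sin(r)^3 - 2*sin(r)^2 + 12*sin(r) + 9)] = 4*cos(r)^3/((sin(r) - 3)^3*(sin(r) + 1)^4)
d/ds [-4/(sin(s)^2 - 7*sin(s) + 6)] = 4*(2*sin(s) - 7)*cos(s)/(sin(s)^2 - 7*sin(s) + 6)^2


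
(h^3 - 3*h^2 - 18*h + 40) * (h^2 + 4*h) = h^5 + h^4 - 30*h^3 - 32*h^2 + 160*h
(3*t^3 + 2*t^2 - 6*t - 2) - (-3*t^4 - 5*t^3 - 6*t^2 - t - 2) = 3*t^4 + 8*t^3 + 8*t^2 - 5*t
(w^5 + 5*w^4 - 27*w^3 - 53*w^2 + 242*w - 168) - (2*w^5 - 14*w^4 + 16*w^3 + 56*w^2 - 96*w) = -w^5 + 19*w^4 - 43*w^3 - 109*w^2 + 338*w - 168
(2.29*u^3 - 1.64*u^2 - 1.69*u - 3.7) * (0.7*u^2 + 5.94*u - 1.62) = 1.603*u^5 + 12.4546*u^4 - 14.6344*u^3 - 9.9718*u^2 - 19.2402*u + 5.994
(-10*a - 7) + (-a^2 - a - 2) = -a^2 - 11*a - 9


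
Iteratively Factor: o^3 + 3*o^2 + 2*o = (o + 2)*(o^2 + o) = o*(o + 2)*(o + 1)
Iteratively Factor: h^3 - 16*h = (h + 4)*(h^2 - 4*h) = (h - 4)*(h + 4)*(h)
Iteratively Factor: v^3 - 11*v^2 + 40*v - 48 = (v - 4)*(v^2 - 7*v + 12) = (v - 4)^2*(v - 3)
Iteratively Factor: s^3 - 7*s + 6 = (s + 3)*(s^2 - 3*s + 2) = (s - 2)*(s + 3)*(s - 1)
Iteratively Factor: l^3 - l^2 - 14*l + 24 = (l - 2)*(l^2 + l - 12) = (l - 3)*(l - 2)*(l + 4)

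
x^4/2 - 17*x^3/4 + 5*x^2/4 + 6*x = x*(x/2 + 1/2)*(x - 8)*(x - 3/2)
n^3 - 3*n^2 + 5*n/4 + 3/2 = (n - 2)*(n - 3/2)*(n + 1/2)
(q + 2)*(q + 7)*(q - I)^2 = q^4 + 9*q^3 - 2*I*q^3 + 13*q^2 - 18*I*q^2 - 9*q - 28*I*q - 14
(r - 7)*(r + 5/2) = r^2 - 9*r/2 - 35/2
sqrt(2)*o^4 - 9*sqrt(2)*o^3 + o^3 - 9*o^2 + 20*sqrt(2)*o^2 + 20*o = o*(o - 5)*(o - 4)*(sqrt(2)*o + 1)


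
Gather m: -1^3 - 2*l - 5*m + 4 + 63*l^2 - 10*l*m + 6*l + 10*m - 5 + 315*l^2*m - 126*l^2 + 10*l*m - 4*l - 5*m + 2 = 315*l^2*m - 63*l^2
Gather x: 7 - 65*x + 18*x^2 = 18*x^2 - 65*x + 7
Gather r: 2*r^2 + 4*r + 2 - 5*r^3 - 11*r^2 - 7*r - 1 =-5*r^3 - 9*r^2 - 3*r + 1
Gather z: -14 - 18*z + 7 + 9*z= -9*z - 7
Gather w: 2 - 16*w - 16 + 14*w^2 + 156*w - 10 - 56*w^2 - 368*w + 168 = -42*w^2 - 228*w + 144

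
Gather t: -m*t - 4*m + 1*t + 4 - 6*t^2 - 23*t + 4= -4*m - 6*t^2 + t*(-m - 22) + 8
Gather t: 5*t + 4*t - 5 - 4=9*t - 9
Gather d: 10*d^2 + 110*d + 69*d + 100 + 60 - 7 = 10*d^2 + 179*d + 153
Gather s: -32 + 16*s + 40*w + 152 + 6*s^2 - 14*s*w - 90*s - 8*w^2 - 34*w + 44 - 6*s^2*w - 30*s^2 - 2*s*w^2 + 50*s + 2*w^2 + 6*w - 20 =s^2*(-6*w - 24) + s*(-2*w^2 - 14*w - 24) - 6*w^2 + 12*w + 144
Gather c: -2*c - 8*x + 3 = -2*c - 8*x + 3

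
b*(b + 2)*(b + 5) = b^3 + 7*b^2 + 10*b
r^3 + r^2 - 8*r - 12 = (r - 3)*(r + 2)^2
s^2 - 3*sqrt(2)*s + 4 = (s - 2*sqrt(2))*(s - sqrt(2))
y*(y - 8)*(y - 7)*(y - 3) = y^4 - 18*y^3 + 101*y^2 - 168*y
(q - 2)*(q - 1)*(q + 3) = q^3 - 7*q + 6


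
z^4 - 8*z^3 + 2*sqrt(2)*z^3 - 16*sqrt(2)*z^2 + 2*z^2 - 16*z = z*(z - 8)*(z + sqrt(2))^2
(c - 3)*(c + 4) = c^2 + c - 12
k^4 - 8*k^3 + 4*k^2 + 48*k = k*(k - 6)*(k - 4)*(k + 2)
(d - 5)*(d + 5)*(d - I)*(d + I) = d^4 - 24*d^2 - 25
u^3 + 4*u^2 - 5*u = u*(u - 1)*(u + 5)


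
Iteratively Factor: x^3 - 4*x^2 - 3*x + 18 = (x - 3)*(x^2 - x - 6) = (x - 3)*(x + 2)*(x - 3)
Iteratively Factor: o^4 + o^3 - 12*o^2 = (o - 3)*(o^3 + 4*o^2) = o*(o - 3)*(o^2 + 4*o) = o^2*(o - 3)*(o + 4)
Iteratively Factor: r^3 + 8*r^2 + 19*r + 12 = (r + 1)*(r^2 + 7*r + 12) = (r + 1)*(r + 4)*(r + 3)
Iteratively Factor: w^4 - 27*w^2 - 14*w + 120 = (w + 3)*(w^3 - 3*w^2 - 18*w + 40) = (w + 3)*(w + 4)*(w^2 - 7*w + 10) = (w - 2)*(w + 3)*(w + 4)*(w - 5)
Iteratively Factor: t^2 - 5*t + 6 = (t - 3)*(t - 2)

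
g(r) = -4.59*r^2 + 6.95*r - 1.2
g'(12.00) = -103.21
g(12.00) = -578.76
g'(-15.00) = 144.65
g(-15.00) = -1138.20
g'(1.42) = -6.09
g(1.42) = -0.59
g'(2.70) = -17.84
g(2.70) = -15.90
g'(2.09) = -12.24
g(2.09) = -6.72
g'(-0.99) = 16.04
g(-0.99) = -12.58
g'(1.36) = -5.53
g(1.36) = -0.24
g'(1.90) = -10.49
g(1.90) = -4.56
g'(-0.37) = 10.35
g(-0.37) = -4.40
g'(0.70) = 0.52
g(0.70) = 1.42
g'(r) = 6.95 - 9.18*r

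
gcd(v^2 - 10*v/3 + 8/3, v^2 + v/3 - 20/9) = v - 4/3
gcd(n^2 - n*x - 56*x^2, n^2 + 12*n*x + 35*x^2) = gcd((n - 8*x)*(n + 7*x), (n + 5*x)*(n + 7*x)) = n + 7*x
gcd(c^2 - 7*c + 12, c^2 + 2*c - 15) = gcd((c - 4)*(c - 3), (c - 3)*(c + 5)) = c - 3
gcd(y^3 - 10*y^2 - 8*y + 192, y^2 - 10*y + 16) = y - 8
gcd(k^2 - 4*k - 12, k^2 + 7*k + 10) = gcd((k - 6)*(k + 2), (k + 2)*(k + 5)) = k + 2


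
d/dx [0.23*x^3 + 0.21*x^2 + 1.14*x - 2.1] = 0.69*x^2 + 0.42*x + 1.14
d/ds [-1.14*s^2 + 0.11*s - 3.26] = 0.11 - 2.28*s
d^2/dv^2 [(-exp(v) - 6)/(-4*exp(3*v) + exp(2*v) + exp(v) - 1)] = (64*exp(6*v) + 852*exp(5*v) - 247*exp(4*v) - 77*exp(3*v) - 192*exp(2*v) + 31*exp(v) + 7)*exp(v)/(64*exp(9*v) - 48*exp(8*v) - 36*exp(7*v) + 71*exp(6*v) - 15*exp(5*v) - 24*exp(4*v) + 17*exp(3*v) - 3*exp(v) + 1)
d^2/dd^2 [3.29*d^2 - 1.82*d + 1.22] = 6.58000000000000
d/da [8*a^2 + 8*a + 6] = 16*a + 8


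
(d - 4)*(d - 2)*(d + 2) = d^3 - 4*d^2 - 4*d + 16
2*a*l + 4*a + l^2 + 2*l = (2*a + l)*(l + 2)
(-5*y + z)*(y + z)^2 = -5*y^3 - 9*y^2*z - 3*y*z^2 + z^3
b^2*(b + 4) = b^3 + 4*b^2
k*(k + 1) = k^2 + k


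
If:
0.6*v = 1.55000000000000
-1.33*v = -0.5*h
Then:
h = 6.87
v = 2.58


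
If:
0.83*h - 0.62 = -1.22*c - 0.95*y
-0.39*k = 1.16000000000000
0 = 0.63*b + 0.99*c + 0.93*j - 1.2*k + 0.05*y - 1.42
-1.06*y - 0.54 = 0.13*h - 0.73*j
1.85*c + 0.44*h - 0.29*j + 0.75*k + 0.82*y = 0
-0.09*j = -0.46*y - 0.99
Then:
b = -1.34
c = 1.59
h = 1.54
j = -2.95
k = -2.97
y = -2.73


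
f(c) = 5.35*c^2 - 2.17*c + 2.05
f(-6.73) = 258.97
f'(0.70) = 5.32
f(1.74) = 14.47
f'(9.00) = 94.13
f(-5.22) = 159.16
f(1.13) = 6.43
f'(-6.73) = -74.18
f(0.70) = 3.15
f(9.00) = 415.87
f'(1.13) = 9.92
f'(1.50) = 13.88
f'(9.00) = 94.13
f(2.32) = 25.81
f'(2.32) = 22.65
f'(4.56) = 46.62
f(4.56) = 103.40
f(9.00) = 415.87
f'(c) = 10.7*c - 2.17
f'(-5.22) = -58.02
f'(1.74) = 16.45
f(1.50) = 10.83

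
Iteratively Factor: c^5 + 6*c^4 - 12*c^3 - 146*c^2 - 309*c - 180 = (c - 5)*(c^4 + 11*c^3 + 43*c^2 + 69*c + 36) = (c - 5)*(c + 1)*(c^3 + 10*c^2 + 33*c + 36) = (c - 5)*(c + 1)*(c + 3)*(c^2 + 7*c + 12) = (c - 5)*(c + 1)*(c + 3)^2*(c + 4)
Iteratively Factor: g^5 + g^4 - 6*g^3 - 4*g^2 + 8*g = (g - 1)*(g^4 + 2*g^3 - 4*g^2 - 8*g) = (g - 2)*(g - 1)*(g^3 + 4*g^2 + 4*g) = g*(g - 2)*(g - 1)*(g^2 + 4*g + 4) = g*(g - 2)*(g - 1)*(g + 2)*(g + 2)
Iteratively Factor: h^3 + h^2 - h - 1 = (h + 1)*(h^2 - 1) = (h - 1)*(h + 1)*(h + 1)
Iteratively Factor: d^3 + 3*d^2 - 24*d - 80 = (d - 5)*(d^2 + 8*d + 16) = (d - 5)*(d + 4)*(d + 4)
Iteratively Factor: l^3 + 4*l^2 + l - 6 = (l + 3)*(l^2 + l - 2) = (l - 1)*(l + 3)*(l + 2)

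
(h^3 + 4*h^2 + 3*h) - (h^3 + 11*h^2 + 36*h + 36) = -7*h^2 - 33*h - 36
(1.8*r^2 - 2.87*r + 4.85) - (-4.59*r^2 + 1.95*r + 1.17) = 6.39*r^2 - 4.82*r + 3.68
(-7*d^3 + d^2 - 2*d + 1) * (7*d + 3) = -49*d^4 - 14*d^3 - 11*d^2 + d + 3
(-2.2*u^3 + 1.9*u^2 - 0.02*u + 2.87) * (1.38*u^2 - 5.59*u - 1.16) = -3.036*u^5 + 14.92*u^4 - 8.0966*u^3 + 1.8684*u^2 - 16.0201*u - 3.3292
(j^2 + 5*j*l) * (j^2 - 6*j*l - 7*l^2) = j^4 - j^3*l - 37*j^2*l^2 - 35*j*l^3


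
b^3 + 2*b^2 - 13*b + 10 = (b - 2)*(b - 1)*(b + 5)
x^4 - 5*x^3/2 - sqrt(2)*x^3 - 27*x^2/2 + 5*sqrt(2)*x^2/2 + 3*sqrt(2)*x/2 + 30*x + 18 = (x - 3)*(x + 1/2)*(x - 3*sqrt(2))*(x + 2*sqrt(2))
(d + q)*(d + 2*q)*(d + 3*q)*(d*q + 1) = d^4*q + 6*d^3*q^2 + d^3 + 11*d^2*q^3 + 6*d^2*q + 6*d*q^4 + 11*d*q^2 + 6*q^3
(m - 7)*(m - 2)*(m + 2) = m^3 - 7*m^2 - 4*m + 28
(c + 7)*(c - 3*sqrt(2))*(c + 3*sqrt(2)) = c^3 + 7*c^2 - 18*c - 126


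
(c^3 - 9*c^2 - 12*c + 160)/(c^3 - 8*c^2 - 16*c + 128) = (c - 5)/(c - 4)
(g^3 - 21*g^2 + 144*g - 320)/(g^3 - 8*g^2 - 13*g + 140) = (g^2 - 16*g + 64)/(g^2 - 3*g - 28)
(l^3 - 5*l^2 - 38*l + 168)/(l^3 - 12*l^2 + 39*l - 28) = (l + 6)/(l - 1)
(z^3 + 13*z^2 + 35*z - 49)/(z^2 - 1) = (z^2 + 14*z + 49)/(z + 1)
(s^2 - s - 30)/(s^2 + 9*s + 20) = (s - 6)/(s + 4)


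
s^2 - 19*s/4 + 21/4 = (s - 3)*(s - 7/4)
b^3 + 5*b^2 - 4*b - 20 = (b - 2)*(b + 2)*(b + 5)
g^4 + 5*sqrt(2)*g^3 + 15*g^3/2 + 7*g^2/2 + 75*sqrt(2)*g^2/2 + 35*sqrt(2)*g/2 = g*(g + 1/2)*(g + 7)*(g + 5*sqrt(2))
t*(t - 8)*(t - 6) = t^3 - 14*t^2 + 48*t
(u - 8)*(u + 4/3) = u^2 - 20*u/3 - 32/3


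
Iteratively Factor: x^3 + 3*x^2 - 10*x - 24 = (x + 2)*(x^2 + x - 12) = (x + 2)*(x + 4)*(x - 3)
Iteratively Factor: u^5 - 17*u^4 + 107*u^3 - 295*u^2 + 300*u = (u - 4)*(u^4 - 13*u^3 + 55*u^2 - 75*u) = (u - 5)*(u - 4)*(u^3 - 8*u^2 + 15*u) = u*(u - 5)*(u - 4)*(u^2 - 8*u + 15) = u*(u - 5)*(u - 4)*(u - 3)*(u - 5)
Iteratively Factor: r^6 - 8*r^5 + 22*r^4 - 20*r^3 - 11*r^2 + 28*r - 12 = (r + 1)*(r^5 - 9*r^4 + 31*r^3 - 51*r^2 + 40*r - 12) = (r - 1)*(r + 1)*(r^4 - 8*r^3 + 23*r^2 - 28*r + 12) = (r - 2)*(r - 1)*(r + 1)*(r^3 - 6*r^2 + 11*r - 6) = (r - 2)^2*(r - 1)*(r + 1)*(r^2 - 4*r + 3) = (r - 2)^2*(r - 1)^2*(r + 1)*(r - 3)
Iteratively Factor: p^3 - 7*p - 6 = (p + 1)*(p^2 - p - 6) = (p - 3)*(p + 1)*(p + 2)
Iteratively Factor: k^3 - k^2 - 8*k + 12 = (k - 2)*(k^2 + k - 6) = (k - 2)*(k + 3)*(k - 2)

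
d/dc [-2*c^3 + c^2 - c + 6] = -6*c^2 + 2*c - 1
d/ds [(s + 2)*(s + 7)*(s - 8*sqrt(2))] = 3*s^2 - 16*sqrt(2)*s + 18*s - 72*sqrt(2) + 14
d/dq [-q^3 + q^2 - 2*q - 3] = -3*q^2 + 2*q - 2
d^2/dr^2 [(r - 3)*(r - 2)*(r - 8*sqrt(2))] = 6*r - 16*sqrt(2) - 10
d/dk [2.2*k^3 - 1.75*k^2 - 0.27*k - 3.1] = 6.6*k^2 - 3.5*k - 0.27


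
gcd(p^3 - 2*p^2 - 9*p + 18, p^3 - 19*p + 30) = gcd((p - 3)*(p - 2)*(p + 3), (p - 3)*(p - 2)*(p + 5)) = p^2 - 5*p + 6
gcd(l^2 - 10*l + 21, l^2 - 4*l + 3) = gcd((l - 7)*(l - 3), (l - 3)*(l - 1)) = l - 3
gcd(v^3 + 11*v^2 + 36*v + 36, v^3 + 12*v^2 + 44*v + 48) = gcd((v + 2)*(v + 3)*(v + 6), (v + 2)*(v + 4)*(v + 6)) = v^2 + 8*v + 12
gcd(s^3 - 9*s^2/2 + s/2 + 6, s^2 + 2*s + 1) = s + 1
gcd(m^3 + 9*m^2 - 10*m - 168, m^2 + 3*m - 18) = m + 6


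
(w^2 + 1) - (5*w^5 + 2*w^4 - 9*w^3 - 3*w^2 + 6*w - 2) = -5*w^5 - 2*w^4 + 9*w^3 + 4*w^2 - 6*w + 3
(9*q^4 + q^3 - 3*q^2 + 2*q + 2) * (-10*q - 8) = -90*q^5 - 82*q^4 + 22*q^3 + 4*q^2 - 36*q - 16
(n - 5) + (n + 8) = 2*n + 3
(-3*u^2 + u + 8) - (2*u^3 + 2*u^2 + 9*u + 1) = -2*u^3 - 5*u^2 - 8*u + 7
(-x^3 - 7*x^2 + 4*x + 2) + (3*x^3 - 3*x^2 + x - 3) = 2*x^3 - 10*x^2 + 5*x - 1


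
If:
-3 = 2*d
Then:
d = -3/2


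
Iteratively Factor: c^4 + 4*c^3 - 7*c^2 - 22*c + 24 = (c - 1)*(c^3 + 5*c^2 - 2*c - 24) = (c - 1)*(c + 3)*(c^2 + 2*c - 8) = (c - 1)*(c + 3)*(c + 4)*(c - 2)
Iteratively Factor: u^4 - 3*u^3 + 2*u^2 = (u - 2)*(u^3 - u^2) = u*(u - 2)*(u^2 - u) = u*(u - 2)*(u - 1)*(u)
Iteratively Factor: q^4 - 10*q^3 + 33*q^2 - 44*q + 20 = (q - 1)*(q^3 - 9*q^2 + 24*q - 20) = (q - 2)*(q - 1)*(q^2 - 7*q + 10) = (q - 5)*(q - 2)*(q - 1)*(q - 2)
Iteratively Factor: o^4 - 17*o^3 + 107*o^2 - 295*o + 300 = (o - 3)*(o^3 - 14*o^2 + 65*o - 100) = (o - 5)*(o - 3)*(o^2 - 9*o + 20) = (o - 5)^2*(o - 3)*(o - 4)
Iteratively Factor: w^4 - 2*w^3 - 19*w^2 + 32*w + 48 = (w + 1)*(w^3 - 3*w^2 - 16*w + 48) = (w + 1)*(w + 4)*(w^2 - 7*w + 12) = (w - 4)*(w + 1)*(w + 4)*(w - 3)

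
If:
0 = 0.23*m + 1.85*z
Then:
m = -8.04347826086956*z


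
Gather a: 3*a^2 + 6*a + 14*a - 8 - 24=3*a^2 + 20*a - 32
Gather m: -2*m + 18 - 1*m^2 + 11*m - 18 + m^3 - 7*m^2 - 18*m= m^3 - 8*m^2 - 9*m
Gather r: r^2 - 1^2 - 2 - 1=r^2 - 4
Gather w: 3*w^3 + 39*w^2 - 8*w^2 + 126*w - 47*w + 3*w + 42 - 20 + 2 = 3*w^3 + 31*w^2 + 82*w + 24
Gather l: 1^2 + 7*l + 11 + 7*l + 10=14*l + 22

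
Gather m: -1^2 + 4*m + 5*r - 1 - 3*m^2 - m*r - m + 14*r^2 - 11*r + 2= -3*m^2 + m*(3 - r) + 14*r^2 - 6*r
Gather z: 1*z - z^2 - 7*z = -z^2 - 6*z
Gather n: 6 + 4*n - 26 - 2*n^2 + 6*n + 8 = -2*n^2 + 10*n - 12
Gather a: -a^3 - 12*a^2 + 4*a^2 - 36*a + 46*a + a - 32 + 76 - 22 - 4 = -a^3 - 8*a^2 + 11*a + 18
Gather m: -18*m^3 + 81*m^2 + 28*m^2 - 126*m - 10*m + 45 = -18*m^3 + 109*m^2 - 136*m + 45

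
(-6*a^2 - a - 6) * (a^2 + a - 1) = -6*a^4 - 7*a^3 - a^2 - 5*a + 6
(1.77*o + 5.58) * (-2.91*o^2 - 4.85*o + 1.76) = -5.1507*o^3 - 24.8223*o^2 - 23.9478*o + 9.8208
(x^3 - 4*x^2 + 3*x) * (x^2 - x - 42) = x^5 - 5*x^4 - 35*x^3 + 165*x^2 - 126*x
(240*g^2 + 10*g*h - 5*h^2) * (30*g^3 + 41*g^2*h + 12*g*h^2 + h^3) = 7200*g^5 + 10140*g^4*h + 3140*g^3*h^2 + 155*g^2*h^3 - 50*g*h^4 - 5*h^5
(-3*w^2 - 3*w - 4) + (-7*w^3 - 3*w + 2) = -7*w^3 - 3*w^2 - 6*w - 2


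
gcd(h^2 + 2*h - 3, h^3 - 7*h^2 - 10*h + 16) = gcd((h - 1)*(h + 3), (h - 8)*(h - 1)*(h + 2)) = h - 1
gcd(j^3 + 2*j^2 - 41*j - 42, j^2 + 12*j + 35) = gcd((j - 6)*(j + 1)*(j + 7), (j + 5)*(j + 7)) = j + 7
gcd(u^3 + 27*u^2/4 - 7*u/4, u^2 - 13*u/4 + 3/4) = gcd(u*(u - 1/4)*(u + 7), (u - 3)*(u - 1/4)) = u - 1/4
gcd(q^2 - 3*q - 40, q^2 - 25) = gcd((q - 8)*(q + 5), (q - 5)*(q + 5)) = q + 5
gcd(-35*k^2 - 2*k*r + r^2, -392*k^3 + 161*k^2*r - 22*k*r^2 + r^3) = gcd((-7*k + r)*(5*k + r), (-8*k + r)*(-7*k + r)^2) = -7*k + r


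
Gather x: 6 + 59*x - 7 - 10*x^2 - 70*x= -10*x^2 - 11*x - 1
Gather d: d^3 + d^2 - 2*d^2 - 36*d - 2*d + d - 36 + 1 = d^3 - d^2 - 37*d - 35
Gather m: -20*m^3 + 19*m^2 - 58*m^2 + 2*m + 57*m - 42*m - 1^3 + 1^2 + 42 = -20*m^3 - 39*m^2 + 17*m + 42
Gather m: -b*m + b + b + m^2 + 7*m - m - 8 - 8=2*b + m^2 + m*(6 - b) - 16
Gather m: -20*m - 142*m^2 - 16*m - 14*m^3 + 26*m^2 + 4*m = -14*m^3 - 116*m^2 - 32*m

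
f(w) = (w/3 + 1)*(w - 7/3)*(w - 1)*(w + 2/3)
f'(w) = (w/3 + 1)*(w - 7/3)*(w - 1) + (w/3 + 1)*(w - 7/3)*(w + 2/3) + (w/3 + 1)*(w - 1)*(w + 2/3) + (w - 7/3)*(w - 1)*(w + 2/3)/3 = 4*w^3/3 + w^2/3 - 142*w/27 + 17/27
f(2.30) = -0.23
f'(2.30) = 6.52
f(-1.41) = -3.55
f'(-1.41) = 4.97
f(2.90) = 7.55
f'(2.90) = 20.70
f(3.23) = 16.18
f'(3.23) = 32.05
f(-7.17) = 701.86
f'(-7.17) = -435.99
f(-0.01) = 1.55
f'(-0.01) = 0.68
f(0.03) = 1.57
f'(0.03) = 0.47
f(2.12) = -1.14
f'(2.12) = 3.68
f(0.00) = 1.56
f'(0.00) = 0.63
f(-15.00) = 15900.44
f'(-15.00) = -4345.48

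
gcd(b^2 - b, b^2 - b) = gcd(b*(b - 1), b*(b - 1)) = b^2 - b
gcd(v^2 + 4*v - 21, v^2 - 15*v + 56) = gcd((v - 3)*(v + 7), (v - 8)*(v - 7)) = 1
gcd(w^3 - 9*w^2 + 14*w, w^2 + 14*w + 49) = 1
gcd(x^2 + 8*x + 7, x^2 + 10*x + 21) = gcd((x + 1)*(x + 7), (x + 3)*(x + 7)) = x + 7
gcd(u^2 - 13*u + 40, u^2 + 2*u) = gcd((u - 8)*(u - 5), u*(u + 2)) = 1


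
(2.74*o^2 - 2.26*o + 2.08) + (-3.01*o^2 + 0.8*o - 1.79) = -0.27*o^2 - 1.46*o + 0.29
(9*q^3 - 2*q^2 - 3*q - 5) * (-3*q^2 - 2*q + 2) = -27*q^5 - 12*q^4 + 31*q^3 + 17*q^2 + 4*q - 10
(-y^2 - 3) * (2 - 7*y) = 7*y^3 - 2*y^2 + 21*y - 6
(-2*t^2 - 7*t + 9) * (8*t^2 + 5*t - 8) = -16*t^4 - 66*t^3 + 53*t^2 + 101*t - 72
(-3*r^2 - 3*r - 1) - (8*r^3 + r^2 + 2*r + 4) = -8*r^3 - 4*r^2 - 5*r - 5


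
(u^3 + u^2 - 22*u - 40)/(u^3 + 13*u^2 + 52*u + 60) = (u^2 - u - 20)/(u^2 + 11*u + 30)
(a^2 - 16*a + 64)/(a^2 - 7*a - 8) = (a - 8)/(a + 1)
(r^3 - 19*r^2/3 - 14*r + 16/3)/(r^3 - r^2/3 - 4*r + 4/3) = (r - 8)/(r - 2)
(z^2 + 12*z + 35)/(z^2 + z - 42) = (z + 5)/(z - 6)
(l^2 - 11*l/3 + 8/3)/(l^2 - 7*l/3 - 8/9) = 3*(l - 1)/(3*l + 1)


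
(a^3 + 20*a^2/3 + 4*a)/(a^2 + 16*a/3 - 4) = a*(3*a + 2)/(3*a - 2)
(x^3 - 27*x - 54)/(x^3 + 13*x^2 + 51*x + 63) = (x - 6)/(x + 7)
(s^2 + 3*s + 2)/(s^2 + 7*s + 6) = (s + 2)/(s + 6)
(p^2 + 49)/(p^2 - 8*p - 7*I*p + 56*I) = (p + 7*I)/(p - 8)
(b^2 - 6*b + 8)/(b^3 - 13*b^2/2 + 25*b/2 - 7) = 2*(b - 4)/(2*b^2 - 9*b + 7)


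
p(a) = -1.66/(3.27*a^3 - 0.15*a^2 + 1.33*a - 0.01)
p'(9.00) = 0.00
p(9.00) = -0.00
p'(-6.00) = 0.00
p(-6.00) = 0.00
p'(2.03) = 0.08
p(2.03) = -0.06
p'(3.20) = 0.01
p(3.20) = -0.02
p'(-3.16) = 0.01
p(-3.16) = 0.02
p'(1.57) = 0.20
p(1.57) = -0.12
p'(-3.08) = 0.02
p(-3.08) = 0.02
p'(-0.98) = 0.89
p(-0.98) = 0.37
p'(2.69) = 0.03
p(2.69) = -0.03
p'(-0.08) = 165.98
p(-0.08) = 13.95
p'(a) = -1.66*(-9.81*a^2 + 0.3*a - 1.33)/(3.27*a^3 - 0.15*a^2 + 1.33*a - 0.01)^2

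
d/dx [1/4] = 0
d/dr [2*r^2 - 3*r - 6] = 4*r - 3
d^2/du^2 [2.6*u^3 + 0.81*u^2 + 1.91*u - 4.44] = 15.6*u + 1.62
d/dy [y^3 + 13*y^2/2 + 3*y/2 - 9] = 3*y^2 + 13*y + 3/2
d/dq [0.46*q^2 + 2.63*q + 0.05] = 0.92*q + 2.63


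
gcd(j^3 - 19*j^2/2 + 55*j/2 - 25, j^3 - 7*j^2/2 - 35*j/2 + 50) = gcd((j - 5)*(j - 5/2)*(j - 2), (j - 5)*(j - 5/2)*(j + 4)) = j^2 - 15*j/2 + 25/2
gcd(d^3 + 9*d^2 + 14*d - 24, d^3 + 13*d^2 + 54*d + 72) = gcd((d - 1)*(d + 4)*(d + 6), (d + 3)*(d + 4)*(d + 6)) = d^2 + 10*d + 24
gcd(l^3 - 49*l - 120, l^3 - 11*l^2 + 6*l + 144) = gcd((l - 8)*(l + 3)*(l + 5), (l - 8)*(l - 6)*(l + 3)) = l^2 - 5*l - 24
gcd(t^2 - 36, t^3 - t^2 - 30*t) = t - 6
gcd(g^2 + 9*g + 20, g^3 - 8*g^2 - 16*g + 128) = g + 4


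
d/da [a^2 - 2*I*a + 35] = 2*a - 2*I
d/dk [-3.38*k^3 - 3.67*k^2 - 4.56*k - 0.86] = -10.14*k^2 - 7.34*k - 4.56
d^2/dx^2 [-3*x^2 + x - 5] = -6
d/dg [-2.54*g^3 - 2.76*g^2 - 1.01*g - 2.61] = -7.62*g^2 - 5.52*g - 1.01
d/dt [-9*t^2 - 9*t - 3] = -18*t - 9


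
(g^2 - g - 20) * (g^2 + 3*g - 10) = g^4 + 2*g^3 - 33*g^2 - 50*g + 200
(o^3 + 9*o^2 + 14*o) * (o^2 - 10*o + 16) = o^5 - o^4 - 60*o^3 + 4*o^2 + 224*o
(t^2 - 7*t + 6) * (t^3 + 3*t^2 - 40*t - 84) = t^5 - 4*t^4 - 55*t^3 + 214*t^2 + 348*t - 504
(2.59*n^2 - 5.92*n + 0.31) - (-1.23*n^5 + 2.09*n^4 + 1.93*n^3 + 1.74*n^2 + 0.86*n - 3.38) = 1.23*n^5 - 2.09*n^4 - 1.93*n^3 + 0.85*n^2 - 6.78*n + 3.69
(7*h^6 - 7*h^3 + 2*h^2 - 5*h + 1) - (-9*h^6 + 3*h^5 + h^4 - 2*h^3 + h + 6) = 16*h^6 - 3*h^5 - h^4 - 5*h^3 + 2*h^2 - 6*h - 5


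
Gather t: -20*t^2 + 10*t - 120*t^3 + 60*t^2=-120*t^3 + 40*t^2 + 10*t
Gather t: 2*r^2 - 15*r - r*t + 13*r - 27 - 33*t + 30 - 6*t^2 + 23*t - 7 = 2*r^2 - 2*r - 6*t^2 + t*(-r - 10) - 4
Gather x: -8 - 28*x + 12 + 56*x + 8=28*x + 12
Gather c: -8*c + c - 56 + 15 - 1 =-7*c - 42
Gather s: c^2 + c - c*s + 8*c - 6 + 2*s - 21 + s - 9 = c^2 + 9*c + s*(3 - c) - 36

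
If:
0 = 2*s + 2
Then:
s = -1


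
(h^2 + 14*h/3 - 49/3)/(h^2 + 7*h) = (h - 7/3)/h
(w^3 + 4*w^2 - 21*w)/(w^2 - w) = (w^2 + 4*w - 21)/(w - 1)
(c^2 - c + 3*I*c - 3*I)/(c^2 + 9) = (c - 1)/(c - 3*I)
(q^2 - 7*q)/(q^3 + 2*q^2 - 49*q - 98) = q/(q^2 + 9*q + 14)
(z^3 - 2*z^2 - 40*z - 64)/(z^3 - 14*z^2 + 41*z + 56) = (z^2 + 6*z + 8)/(z^2 - 6*z - 7)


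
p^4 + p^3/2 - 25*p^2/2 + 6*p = p*(p - 3)*(p - 1/2)*(p + 4)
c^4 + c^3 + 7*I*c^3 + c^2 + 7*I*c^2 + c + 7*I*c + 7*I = (c + 1)*(c - I)*(c + I)*(c + 7*I)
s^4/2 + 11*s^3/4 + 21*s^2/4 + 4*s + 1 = (s/2 + 1/2)*(s + 1/2)*(s + 2)^2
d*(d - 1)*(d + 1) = d^3 - d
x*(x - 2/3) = x^2 - 2*x/3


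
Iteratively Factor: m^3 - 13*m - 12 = (m + 3)*(m^2 - 3*m - 4) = (m - 4)*(m + 3)*(m + 1)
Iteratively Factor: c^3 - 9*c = (c - 3)*(c^2 + 3*c) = c*(c - 3)*(c + 3)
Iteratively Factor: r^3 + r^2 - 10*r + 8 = (r - 1)*(r^2 + 2*r - 8) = (r - 1)*(r + 4)*(r - 2)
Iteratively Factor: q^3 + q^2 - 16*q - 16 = (q - 4)*(q^2 + 5*q + 4) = (q - 4)*(q + 1)*(q + 4)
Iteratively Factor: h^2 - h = (h - 1)*(h)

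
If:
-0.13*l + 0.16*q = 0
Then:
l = 1.23076923076923*q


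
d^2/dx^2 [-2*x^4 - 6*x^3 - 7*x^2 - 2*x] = -24*x^2 - 36*x - 14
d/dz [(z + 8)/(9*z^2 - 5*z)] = (-9*z^2 - 144*z + 40)/(z^2*(81*z^2 - 90*z + 25))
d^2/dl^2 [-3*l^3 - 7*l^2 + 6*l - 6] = -18*l - 14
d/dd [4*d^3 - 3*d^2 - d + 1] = 12*d^2 - 6*d - 1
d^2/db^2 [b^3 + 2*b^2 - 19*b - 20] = 6*b + 4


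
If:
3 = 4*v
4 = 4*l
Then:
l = 1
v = 3/4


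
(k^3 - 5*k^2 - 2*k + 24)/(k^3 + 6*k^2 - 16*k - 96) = (k^2 - k - 6)/(k^2 + 10*k + 24)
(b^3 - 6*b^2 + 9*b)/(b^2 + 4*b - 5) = b*(b^2 - 6*b + 9)/(b^2 + 4*b - 5)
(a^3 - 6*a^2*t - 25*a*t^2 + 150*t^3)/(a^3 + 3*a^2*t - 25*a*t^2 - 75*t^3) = (a - 6*t)/(a + 3*t)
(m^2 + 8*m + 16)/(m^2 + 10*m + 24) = (m + 4)/(m + 6)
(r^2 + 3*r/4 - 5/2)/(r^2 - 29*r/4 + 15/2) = (r + 2)/(r - 6)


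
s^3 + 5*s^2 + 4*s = s*(s + 1)*(s + 4)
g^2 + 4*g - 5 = (g - 1)*(g + 5)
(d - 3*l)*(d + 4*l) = d^2 + d*l - 12*l^2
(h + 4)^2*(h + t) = h^3 + h^2*t + 8*h^2 + 8*h*t + 16*h + 16*t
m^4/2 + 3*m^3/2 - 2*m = m*(m/2 + 1)*(m - 1)*(m + 2)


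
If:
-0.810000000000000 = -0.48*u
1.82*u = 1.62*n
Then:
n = 1.90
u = 1.69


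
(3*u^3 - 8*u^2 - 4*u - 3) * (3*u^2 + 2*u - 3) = 9*u^5 - 18*u^4 - 37*u^3 + 7*u^2 + 6*u + 9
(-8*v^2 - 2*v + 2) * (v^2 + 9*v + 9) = -8*v^4 - 74*v^3 - 88*v^2 + 18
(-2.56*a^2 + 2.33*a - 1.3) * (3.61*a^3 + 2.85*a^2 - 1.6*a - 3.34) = -9.2416*a^5 + 1.1153*a^4 + 6.0435*a^3 + 1.1174*a^2 - 5.7022*a + 4.342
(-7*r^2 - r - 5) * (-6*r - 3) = 42*r^3 + 27*r^2 + 33*r + 15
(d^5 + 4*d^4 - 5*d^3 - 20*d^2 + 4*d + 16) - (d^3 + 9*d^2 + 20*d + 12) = d^5 + 4*d^4 - 6*d^3 - 29*d^2 - 16*d + 4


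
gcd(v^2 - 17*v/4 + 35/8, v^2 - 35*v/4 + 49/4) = v - 7/4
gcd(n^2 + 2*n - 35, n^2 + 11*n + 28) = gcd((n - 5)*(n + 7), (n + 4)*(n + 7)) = n + 7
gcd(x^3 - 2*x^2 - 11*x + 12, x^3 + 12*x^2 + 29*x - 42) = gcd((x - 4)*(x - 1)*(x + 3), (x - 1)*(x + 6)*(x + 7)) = x - 1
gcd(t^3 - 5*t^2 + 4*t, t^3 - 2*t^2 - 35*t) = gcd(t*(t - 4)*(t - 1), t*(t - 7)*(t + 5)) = t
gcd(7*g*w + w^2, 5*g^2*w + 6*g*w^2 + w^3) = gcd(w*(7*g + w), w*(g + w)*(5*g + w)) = w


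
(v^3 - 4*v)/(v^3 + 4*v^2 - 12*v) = (v + 2)/(v + 6)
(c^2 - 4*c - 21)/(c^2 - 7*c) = (c + 3)/c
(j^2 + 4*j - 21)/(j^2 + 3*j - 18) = (j + 7)/(j + 6)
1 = 1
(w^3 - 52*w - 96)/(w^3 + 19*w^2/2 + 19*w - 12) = 2*(w^2 - 6*w - 16)/(2*w^2 + 7*w - 4)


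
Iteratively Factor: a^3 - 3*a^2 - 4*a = (a + 1)*(a^2 - 4*a) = (a - 4)*(a + 1)*(a)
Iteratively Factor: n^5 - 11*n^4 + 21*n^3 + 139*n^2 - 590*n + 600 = (n - 5)*(n^4 - 6*n^3 - 9*n^2 + 94*n - 120) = (n - 5)*(n - 2)*(n^3 - 4*n^2 - 17*n + 60) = (n - 5)*(n - 3)*(n - 2)*(n^2 - n - 20) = (n - 5)^2*(n - 3)*(n - 2)*(n + 4)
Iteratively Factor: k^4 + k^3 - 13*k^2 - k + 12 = (k + 1)*(k^3 - 13*k + 12) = (k + 1)*(k + 4)*(k^2 - 4*k + 3) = (k - 3)*(k + 1)*(k + 4)*(k - 1)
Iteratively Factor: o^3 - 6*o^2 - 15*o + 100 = (o - 5)*(o^2 - o - 20) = (o - 5)*(o + 4)*(o - 5)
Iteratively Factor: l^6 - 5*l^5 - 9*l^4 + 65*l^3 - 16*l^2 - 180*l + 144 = (l - 1)*(l^5 - 4*l^4 - 13*l^3 + 52*l^2 + 36*l - 144) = (l - 1)*(l + 2)*(l^4 - 6*l^3 - l^2 + 54*l - 72) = (l - 4)*(l - 1)*(l + 2)*(l^3 - 2*l^2 - 9*l + 18) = (l - 4)*(l - 1)*(l + 2)*(l + 3)*(l^2 - 5*l + 6) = (l - 4)*(l - 3)*(l - 1)*(l + 2)*(l + 3)*(l - 2)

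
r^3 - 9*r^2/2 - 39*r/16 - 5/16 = (r - 5)*(r + 1/4)^2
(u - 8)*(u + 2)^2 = u^3 - 4*u^2 - 28*u - 32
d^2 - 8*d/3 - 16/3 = (d - 4)*(d + 4/3)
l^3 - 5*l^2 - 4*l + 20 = (l - 5)*(l - 2)*(l + 2)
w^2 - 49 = (w - 7)*(w + 7)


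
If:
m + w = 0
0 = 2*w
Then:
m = 0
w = 0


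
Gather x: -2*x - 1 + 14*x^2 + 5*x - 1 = 14*x^2 + 3*x - 2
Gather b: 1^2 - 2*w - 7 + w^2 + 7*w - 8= w^2 + 5*w - 14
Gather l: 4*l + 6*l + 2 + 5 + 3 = 10*l + 10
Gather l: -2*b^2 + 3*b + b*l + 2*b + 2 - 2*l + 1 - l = -2*b^2 + 5*b + l*(b - 3) + 3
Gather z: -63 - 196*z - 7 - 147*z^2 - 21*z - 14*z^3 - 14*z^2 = -14*z^3 - 161*z^2 - 217*z - 70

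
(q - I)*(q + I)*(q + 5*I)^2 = q^4 + 10*I*q^3 - 24*q^2 + 10*I*q - 25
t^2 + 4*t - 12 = (t - 2)*(t + 6)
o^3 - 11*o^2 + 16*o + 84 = (o - 7)*(o - 6)*(o + 2)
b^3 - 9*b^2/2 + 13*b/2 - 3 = (b - 2)*(b - 3/2)*(b - 1)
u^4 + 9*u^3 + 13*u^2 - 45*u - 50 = (u - 2)*(u + 1)*(u + 5)^2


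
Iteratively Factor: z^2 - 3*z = (z - 3)*(z)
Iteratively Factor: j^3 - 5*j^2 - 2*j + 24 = (j - 3)*(j^2 - 2*j - 8) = (j - 4)*(j - 3)*(j + 2)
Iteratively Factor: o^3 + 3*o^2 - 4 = (o - 1)*(o^2 + 4*o + 4) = (o - 1)*(o + 2)*(o + 2)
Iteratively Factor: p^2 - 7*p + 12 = (p - 3)*(p - 4)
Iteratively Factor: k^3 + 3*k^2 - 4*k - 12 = (k - 2)*(k^2 + 5*k + 6) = (k - 2)*(k + 3)*(k + 2)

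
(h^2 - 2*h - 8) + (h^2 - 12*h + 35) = 2*h^2 - 14*h + 27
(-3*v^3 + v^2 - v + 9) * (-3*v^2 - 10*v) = 9*v^5 + 27*v^4 - 7*v^3 - 17*v^2 - 90*v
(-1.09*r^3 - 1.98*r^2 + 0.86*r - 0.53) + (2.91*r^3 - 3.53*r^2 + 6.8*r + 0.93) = 1.82*r^3 - 5.51*r^2 + 7.66*r + 0.4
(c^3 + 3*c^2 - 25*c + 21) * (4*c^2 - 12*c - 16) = 4*c^5 - 152*c^3 + 336*c^2 + 148*c - 336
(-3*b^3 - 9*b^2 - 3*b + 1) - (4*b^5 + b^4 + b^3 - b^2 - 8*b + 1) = -4*b^5 - b^4 - 4*b^3 - 8*b^2 + 5*b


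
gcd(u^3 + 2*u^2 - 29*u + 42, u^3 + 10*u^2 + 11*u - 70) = u^2 + 5*u - 14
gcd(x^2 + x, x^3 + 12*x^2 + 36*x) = x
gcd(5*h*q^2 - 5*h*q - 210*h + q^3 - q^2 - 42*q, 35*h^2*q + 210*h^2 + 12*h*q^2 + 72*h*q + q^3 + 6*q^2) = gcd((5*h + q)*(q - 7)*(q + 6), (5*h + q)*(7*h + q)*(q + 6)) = 5*h*q + 30*h + q^2 + 6*q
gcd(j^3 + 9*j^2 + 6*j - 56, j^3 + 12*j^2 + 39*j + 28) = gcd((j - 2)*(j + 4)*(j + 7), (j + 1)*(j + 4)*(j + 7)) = j^2 + 11*j + 28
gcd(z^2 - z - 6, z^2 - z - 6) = z^2 - z - 6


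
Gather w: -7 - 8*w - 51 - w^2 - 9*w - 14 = -w^2 - 17*w - 72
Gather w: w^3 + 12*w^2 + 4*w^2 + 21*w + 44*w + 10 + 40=w^3 + 16*w^2 + 65*w + 50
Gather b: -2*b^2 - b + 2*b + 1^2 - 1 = -2*b^2 + b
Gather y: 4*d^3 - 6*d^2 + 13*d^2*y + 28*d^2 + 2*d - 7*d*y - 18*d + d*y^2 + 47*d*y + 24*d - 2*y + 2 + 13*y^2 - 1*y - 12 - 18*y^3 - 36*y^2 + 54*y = 4*d^3 + 22*d^2 + 8*d - 18*y^3 + y^2*(d - 23) + y*(13*d^2 + 40*d + 51) - 10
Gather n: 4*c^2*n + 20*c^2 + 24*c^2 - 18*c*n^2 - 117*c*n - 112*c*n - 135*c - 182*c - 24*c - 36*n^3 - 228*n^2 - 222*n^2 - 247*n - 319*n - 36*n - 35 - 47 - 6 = 44*c^2 - 341*c - 36*n^3 + n^2*(-18*c - 450) + n*(4*c^2 - 229*c - 602) - 88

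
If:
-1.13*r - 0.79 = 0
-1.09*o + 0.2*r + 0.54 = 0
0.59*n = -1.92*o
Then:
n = -1.19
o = 0.37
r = -0.70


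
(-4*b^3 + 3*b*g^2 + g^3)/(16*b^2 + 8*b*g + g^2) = (-4*b^3 + 3*b*g^2 + g^3)/(16*b^2 + 8*b*g + g^2)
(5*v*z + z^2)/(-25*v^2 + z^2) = z/(-5*v + z)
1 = 1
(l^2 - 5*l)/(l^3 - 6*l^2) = (l - 5)/(l*(l - 6))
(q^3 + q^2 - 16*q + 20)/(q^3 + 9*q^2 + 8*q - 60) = (q - 2)/(q + 6)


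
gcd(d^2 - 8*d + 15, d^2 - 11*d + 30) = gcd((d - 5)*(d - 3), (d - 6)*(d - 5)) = d - 5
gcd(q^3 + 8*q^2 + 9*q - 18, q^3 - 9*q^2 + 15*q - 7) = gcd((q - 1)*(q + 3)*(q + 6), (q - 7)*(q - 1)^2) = q - 1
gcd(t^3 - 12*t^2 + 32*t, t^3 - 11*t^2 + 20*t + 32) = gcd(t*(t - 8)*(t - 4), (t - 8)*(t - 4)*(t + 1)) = t^2 - 12*t + 32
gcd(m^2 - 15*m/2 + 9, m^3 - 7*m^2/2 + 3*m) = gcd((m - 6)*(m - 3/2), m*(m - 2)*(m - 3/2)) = m - 3/2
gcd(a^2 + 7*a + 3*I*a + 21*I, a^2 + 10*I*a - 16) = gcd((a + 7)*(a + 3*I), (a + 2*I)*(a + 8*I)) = 1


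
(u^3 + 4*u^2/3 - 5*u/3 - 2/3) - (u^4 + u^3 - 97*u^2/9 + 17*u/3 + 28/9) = -u^4 + 109*u^2/9 - 22*u/3 - 34/9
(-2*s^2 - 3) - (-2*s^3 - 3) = 2*s^3 - 2*s^2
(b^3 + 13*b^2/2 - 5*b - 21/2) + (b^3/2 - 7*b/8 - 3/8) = 3*b^3/2 + 13*b^2/2 - 47*b/8 - 87/8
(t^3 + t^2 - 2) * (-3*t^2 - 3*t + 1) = -3*t^5 - 6*t^4 - 2*t^3 + 7*t^2 + 6*t - 2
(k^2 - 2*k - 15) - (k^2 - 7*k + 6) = 5*k - 21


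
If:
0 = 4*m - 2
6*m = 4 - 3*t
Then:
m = 1/2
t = 1/3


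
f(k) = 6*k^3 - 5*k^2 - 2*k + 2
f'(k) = 18*k^2 - 10*k - 2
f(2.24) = 39.87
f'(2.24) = 65.92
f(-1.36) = -19.62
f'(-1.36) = 44.89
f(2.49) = 58.65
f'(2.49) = 84.70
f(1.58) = 10.02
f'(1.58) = 27.14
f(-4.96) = -843.23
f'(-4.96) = 490.43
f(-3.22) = -243.72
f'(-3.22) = 216.83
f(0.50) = 0.50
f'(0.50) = -2.50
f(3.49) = 189.17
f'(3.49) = 182.34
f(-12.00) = -11062.00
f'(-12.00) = 2710.00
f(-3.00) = -199.00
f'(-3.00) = 190.00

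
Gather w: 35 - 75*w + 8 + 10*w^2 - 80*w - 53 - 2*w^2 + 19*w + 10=8*w^2 - 136*w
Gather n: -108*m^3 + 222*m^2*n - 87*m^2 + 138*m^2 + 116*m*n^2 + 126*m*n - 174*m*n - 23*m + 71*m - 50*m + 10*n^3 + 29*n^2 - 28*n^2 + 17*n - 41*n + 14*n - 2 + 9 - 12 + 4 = -108*m^3 + 51*m^2 - 2*m + 10*n^3 + n^2*(116*m + 1) + n*(222*m^2 - 48*m - 10) - 1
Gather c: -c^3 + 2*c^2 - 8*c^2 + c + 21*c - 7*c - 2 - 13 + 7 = -c^3 - 6*c^2 + 15*c - 8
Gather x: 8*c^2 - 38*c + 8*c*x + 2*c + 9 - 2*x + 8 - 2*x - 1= 8*c^2 - 36*c + x*(8*c - 4) + 16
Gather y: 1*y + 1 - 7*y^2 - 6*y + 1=-7*y^2 - 5*y + 2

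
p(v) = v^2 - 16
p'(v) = 2*v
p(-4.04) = 0.32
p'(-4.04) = -8.08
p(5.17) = 10.73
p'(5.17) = 10.34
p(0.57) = -15.68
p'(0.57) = 1.14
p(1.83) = -12.65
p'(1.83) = 3.66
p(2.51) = -9.70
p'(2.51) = 5.02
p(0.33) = -15.89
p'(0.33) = 0.66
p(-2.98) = -7.12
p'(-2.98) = -5.96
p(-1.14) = -14.70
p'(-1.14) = -2.28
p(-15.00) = 209.00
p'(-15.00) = -30.00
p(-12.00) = 128.00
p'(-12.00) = -24.00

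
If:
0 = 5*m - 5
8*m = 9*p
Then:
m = 1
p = 8/9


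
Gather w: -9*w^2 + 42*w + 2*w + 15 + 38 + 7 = -9*w^2 + 44*w + 60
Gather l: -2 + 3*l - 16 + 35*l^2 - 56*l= 35*l^2 - 53*l - 18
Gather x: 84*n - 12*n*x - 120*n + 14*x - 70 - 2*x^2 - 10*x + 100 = -36*n - 2*x^2 + x*(4 - 12*n) + 30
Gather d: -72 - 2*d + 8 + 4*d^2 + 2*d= 4*d^2 - 64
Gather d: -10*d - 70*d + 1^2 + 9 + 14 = 24 - 80*d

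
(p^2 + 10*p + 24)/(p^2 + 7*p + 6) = (p + 4)/(p + 1)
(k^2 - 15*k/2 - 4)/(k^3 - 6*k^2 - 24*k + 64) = (k + 1/2)/(k^2 + 2*k - 8)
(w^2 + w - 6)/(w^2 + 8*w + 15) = (w - 2)/(w + 5)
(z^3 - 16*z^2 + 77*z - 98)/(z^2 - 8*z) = (z^3 - 16*z^2 + 77*z - 98)/(z*(z - 8))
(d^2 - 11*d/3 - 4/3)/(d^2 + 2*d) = (3*d^2 - 11*d - 4)/(3*d*(d + 2))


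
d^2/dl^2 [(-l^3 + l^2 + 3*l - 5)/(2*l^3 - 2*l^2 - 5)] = 6*(12*l^5 - 72*l^4 + 84*l^3 + 30*l^2 - 105*l + 25)/(8*l^9 - 24*l^8 + 24*l^7 - 68*l^6 + 120*l^5 - 60*l^4 + 150*l^3 - 150*l^2 - 125)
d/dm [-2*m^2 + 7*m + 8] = 7 - 4*m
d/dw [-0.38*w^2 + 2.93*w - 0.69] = 2.93 - 0.76*w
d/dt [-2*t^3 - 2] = -6*t^2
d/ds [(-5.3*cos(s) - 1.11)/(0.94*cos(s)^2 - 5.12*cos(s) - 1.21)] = (4.982*sin(s)^2 - 2.0868*cos(s) - 5.7118)*sin(s)/(-0.94*cos(s)^2 + 5.12*cos(s) + 1.21)^2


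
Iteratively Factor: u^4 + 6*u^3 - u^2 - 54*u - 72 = (u + 3)*(u^3 + 3*u^2 - 10*u - 24) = (u - 3)*(u + 3)*(u^2 + 6*u + 8) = (u - 3)*(u + 2)*(u + 3)*(u + 4)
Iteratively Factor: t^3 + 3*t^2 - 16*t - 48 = (t - 4)*(t^2 + 7*t + 12) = (t - 4)*(t + 3)*(t + 4)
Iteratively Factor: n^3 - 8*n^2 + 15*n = (n - 5)*(n^2 - 3*n) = n*(n - 5)*(n - 3)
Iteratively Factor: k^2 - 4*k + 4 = (k - 2)*(k - 2)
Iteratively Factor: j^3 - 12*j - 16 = (j - 4)*(j^2 + 4*j + 4) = (j - 4)*(j + 2)*(j + 2)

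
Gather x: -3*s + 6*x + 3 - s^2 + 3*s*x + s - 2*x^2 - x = -s^2 - 2*s - 2*x^2 + x*(3*s + 5) + 3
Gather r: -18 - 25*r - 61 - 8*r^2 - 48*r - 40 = -8*r^2 - 73*r - 119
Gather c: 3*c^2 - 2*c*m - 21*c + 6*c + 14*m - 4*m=3*c^2 + c*(-2*m - 15) + 10*m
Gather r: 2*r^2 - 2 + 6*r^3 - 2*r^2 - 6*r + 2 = 6*r^3 - 6*r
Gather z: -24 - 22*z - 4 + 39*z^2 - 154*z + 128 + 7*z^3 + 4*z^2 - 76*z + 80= 7*z^3 + 43*z^2 - 252*z + 180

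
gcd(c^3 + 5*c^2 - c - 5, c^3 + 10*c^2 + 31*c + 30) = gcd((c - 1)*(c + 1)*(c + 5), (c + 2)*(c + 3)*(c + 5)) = c + 5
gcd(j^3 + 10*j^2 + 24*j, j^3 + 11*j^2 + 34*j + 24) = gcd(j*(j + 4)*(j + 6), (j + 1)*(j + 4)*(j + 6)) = j^2 + 10*j + 24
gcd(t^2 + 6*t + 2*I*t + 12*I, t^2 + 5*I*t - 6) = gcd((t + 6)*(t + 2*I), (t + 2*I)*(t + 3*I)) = t + 2*I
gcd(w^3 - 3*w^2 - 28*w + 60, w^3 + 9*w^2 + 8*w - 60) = w^2 + 3*w - 10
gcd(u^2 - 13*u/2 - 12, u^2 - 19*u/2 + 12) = u - 8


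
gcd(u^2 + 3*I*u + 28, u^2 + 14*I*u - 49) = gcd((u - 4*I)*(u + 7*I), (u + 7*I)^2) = u + 7*I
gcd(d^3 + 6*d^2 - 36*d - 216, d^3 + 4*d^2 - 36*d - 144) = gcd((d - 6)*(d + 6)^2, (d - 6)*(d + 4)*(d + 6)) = d^2 - 36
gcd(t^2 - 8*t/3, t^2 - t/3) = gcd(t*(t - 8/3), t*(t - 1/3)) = t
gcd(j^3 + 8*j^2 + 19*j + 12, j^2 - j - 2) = j + 1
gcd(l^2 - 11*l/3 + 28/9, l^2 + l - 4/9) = 1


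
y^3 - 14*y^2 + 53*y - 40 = (y - 8)*(y - 5)*(y - 1)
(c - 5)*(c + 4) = c^2 - c - 20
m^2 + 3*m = m*(m + 3)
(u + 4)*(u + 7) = u^2 + 11*u + 28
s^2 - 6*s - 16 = (s - 8)*(s + 2)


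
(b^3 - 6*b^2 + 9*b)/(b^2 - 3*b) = b - 3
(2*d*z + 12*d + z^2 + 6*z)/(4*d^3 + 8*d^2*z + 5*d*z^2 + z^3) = (z + 6)/(2*d^2 + 3*d*z + z^2)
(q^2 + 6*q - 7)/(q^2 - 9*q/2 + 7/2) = 2*(q + 7)/(2*q - 7)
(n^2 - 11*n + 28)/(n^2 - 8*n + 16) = (n - 7)/(n - 4)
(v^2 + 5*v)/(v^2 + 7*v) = (v + 5)/(v + 7)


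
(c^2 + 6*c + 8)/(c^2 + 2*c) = (c + 4)/c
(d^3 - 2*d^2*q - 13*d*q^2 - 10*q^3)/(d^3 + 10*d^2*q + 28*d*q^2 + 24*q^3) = (d^2 - 4*d*q - 5*q^2)/(d^2 + 8*d*q + 12*q^2)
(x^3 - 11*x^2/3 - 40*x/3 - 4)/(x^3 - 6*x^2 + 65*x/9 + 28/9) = 3*(x^2 - 4*x - 12)/(3*x^2 - 19*x + 28)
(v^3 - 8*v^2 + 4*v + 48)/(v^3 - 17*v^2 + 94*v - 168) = (v + 2)/(v - 7)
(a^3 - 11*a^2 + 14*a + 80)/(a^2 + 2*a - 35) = (a^2 - 6*a - 16)/(a + 7)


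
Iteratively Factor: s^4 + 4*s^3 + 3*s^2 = (s + 1)*(s^3 + 3*s^2) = (s + 1)*(s + 3)*(s^2) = s*(s + 1)*(s + 3)*(s)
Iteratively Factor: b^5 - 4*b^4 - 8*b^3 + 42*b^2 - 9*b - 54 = (b + 1)*(b^4 - 5*b^3 - 3*b^2 + 45*b - 54) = (b - 3)*(b + 1)*(b^3 - 2*b^2 - 9*b + 18) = (b - 3)*(b - 2)*(b + 1)*(b^2 - 9) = (b - 3)^2*(b - 2)*(b + 1)*(b + 3)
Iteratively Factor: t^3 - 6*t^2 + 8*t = (t - 4)*(t^2 - 2*t) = (t - 4)*(t - 2)*(t)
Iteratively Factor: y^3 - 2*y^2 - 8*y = (y)*(y^2 - 2*y - 8) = y*(y + 2)*(y - 4)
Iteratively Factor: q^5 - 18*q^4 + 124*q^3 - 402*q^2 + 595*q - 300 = (q - 3)*(q^4 - 15*q^3 + 79*q^2 - 165*q + 100) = (q - 5)*(q - 3)*(q^3 - 10*q^2 + 29*q - 20) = (q - 5)*(q - 3)*(q - 1)*(q^2 - 9*q + 20) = (q - 5)*(q - 4)*(q - 3)*(q - 1)*(q - 5)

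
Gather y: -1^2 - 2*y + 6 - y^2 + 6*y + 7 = -y^2 + 4*y + 12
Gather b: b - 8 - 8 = b - 16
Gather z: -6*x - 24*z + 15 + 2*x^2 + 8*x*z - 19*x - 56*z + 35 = 2*x^2 - 25*x + z*(8*x - 80) + 50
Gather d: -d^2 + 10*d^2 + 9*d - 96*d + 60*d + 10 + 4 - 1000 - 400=9*d^2 - 27*d - 1386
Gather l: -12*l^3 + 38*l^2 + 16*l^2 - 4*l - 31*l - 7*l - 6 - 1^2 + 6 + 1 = -12*l^3 + 54*l^2 - 42*l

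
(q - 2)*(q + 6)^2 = q^3 + 10*q^2 + 12*q - 72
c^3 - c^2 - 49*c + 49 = (c - 7)*(c - 1)*(c + 7)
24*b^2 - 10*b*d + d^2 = (-6*b + d)*(-4*b + d)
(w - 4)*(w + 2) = w^2 - 2*w - 8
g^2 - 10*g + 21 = (g - 7)*(g - 3)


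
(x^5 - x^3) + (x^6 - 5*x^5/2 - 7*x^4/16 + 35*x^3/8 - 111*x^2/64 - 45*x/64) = x^6 - 3*x^5/2 - 7*x^4/16 + 27*x^3/8 - 111*x^2/64 - 45*x/64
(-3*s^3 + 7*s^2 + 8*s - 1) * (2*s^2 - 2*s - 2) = -6*s^5 + 20*s^4 + 8*s^3 - 32*s^2 - 14*s + 2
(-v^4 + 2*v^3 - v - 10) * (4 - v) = v^5 - 6*v^4 + 8*v^3 + v^2 + 6*v - 40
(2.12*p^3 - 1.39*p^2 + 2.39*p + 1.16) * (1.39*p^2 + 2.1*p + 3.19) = 2.9468*p^5 + 2.5199*p^4 + 7.1659*p^3 + 2.1973*p^2 + 10.0601*p + 3.7004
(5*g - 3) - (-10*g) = 15*g - 3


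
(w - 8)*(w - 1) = w^2 - 9*w + 8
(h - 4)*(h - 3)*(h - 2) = h^3 - 9*h^2 + 26*h - 24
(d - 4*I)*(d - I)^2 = d^3 - 6*I*d^2 - 9*d + 4*I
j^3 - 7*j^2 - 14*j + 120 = (j - 6)*(j - 5)*(j + 4)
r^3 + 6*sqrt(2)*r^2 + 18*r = r*(r + 3*sqrt(2))^2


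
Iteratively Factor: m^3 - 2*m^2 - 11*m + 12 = (m - 4)*(m^2 + 2*m - 3) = (m - 4)*(m + 3)*(m - 1)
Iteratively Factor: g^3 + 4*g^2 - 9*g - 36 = (g - 3)*(g^2 + 7*g + 12) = (g - 3)*(g + 4)*(g + 3)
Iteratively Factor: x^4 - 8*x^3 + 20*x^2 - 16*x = (x - 2)*(x^3 - 6*x^2 + 8*x) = (x - 2)^2*(x^2 - 4*x) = (x - 4)*(x - 2)^2*(x)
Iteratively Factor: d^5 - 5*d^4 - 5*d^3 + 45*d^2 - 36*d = (d - 4)*(d^4 - d^3 - 9*d^2 + 9*d) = (d - 4)*(d + 3)*(d^3 - 4*d^2 + 3*d) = (d - 4)*(d - 1)*(d + 3)*(d^2 - 3*d) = d*(d - 4)*(d - 1)*(d + 3)*(d - 3)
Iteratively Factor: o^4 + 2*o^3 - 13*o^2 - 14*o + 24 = (o - 3)*(o^3 + 5*o^2 + 2*o - 8) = (o - 3)*(o + 2)*(o^2 + 3*o - 4) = (o - 3)*(o + 2)*(o + 4)*(o - 1)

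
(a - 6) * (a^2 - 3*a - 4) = a^3 - 9*a^2 + 14*a + 24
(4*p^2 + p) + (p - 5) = 4*p^2 + 2*p - 5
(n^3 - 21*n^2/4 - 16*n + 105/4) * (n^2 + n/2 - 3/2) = n^5 - 19*n^4/4 - 161*n^3/8 + 209*n^2/8 + 297*n/8 - 315/8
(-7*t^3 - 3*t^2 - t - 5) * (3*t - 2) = -21*t^4 + 5*t^3 + 3*t^2 - 13*t + 10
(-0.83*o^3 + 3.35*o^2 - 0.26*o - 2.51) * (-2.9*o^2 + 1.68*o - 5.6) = 2.407*o^5 - 11.1094*o^4 + 11.03*o^3 - 11.9178*o^2 - 2.7608*o + 14.056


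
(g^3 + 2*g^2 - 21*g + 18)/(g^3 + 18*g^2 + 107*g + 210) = (g^2 - 4*g + 3)/(g^2 + 12*g + 35)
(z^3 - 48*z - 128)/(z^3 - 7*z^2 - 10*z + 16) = (z^2 + 8*z + 16)/(z^2 + z - 2)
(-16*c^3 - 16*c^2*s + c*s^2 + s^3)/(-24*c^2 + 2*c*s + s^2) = (4*c^2 + 5*c*s + s^2)/(6*c + s)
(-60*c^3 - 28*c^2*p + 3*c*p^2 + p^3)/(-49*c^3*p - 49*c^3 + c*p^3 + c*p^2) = (60*c^3 + 28*c^2*p - 3*c*p^2 - p^3)/(c*(49*c^2*p + 49*c^2 - p^3 - p^2))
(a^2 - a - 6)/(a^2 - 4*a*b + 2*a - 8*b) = (a - 3)/(a - 4*b)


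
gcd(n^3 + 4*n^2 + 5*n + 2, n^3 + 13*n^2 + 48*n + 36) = n + 1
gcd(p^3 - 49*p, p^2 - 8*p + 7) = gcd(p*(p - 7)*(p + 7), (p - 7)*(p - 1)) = p - 7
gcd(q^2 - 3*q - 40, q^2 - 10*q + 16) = q - 8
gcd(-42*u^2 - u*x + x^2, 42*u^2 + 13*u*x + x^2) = 6*u + x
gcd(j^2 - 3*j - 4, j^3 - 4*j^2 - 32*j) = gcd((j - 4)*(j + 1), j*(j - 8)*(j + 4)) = 1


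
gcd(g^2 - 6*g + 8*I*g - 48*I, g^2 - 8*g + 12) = g - 6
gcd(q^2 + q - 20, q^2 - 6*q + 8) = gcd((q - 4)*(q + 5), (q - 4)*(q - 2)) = q - 4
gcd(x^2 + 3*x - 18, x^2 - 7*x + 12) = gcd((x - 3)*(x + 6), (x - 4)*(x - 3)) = x - 3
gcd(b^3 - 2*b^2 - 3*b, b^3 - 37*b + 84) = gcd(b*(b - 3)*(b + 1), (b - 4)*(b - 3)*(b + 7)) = b - 3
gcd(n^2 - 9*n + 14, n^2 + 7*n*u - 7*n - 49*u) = n - 7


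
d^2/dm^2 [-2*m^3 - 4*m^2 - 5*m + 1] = -12*m - 8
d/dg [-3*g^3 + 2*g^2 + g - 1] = -9*g^2 + 4*g + 1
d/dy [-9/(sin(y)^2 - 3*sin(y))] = 9*(2*sin(y) - 3)*cos(y)/((sin(y) - 3)^2*sin(y)^2)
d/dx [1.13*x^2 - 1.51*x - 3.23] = 2.26*x - 1.51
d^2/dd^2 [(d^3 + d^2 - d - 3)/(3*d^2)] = 2*(-d - 9)/(3*d^4)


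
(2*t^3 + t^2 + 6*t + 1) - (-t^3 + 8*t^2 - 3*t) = 3*t^3 - 7*t^2 + 9*t + 1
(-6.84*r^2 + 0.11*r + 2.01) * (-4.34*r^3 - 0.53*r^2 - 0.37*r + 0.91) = 29.6856*r^5 + 3.1478*r^4 - 6.2509*r^3 - 7.3304*r^2 - 0.6436*r + 1.8291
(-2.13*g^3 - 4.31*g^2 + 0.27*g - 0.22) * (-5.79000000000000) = 12.3327*g^3 + 24.9549*g^2 - 1.5633*g + 1.2738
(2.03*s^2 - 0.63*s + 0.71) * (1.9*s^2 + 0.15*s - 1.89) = 3.857*s^4 - 0.8925*s^3 - 2.5822*s^2 + 1.2972*s - 1.3419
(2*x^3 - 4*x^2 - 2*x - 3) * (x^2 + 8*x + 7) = 2*x^5 + 12*x^4 - 20*x^3 - 47*x^2 - 38*x - 21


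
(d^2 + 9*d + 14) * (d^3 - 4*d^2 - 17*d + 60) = d^5 + 5*d^4 - 39*d^3 - 149*d^2 + 302*d + 840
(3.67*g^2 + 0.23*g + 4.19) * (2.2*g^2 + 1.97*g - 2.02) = 8.074*g^4 + 7.7359*g^3 + 2.2577*g^2 + 7.7897*g - 8.4638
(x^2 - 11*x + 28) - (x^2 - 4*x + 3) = 25 - 7*x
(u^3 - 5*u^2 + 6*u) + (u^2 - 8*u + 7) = u^3 - 4*u^2 - 2*u + 7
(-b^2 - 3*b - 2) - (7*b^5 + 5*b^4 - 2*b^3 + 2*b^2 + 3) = -7*b^5 - 5*b^4 + 2*b^3 - 3*b^2 - 3*b - 5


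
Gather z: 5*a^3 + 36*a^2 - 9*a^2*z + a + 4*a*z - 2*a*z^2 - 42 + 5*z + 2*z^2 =5*a^3 + 36*a^2 + a + z^2*(2 - 2*a) + z*(-9*a^2 + 4*a + 5) - 42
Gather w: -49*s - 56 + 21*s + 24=-28*s - 32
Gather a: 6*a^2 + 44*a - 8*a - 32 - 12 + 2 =6*a^2 + 36*a - 42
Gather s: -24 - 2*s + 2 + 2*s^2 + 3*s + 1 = 2*s^2 + s - 21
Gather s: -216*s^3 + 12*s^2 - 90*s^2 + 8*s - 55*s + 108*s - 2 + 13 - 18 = -216*s^3 - 78*s^2 + 61*s - 7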